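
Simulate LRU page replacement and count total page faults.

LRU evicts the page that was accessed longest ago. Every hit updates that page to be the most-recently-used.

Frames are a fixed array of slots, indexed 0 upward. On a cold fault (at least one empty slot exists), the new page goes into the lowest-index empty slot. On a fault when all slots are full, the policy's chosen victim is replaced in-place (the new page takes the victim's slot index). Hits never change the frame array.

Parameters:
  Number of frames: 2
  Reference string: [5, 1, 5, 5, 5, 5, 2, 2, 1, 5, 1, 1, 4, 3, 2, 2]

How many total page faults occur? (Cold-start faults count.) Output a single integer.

Step 0: ref 5 → FAULT, frames=[5,-]
Step 1: ref 1 → FAULT, frames=[5,1]
Step 2: ref 5 → HIT, frames=[5,1]
Step 3: ref 5 → HIT, frames=[5,1]
Step 4: ref 5 → HIT, frames=[5,1]
Step 5: ref 5 → HIT, frames=[5,1]
Step 6: ref 2 → FAULT (evict 1), frames=[5,2]
Step 7: ref 2 → HIT, frames=[5,2]
Step 8: ref 1 → FAULT (evict 5), frames=[1,2]
Step 9: ref 5 → FAULT (evict 2), frames=[1,5]
Step 10: ref 1 → HIT, frames=[1,5]
Step 11: ref 1 → HIT, frames=[1,5]
Step 12: ref 4 → FAULT (evict 5), frames=[1,4]
Step 13: ref 3 → FAULT (evict 1), frames=[3,4]
Step 14: ref 2 → FAULT (evict 4), frames=[3,2]
Step 15: ref 2 → HIT, frames=[3,2]
Total faults: 8

Answer: 8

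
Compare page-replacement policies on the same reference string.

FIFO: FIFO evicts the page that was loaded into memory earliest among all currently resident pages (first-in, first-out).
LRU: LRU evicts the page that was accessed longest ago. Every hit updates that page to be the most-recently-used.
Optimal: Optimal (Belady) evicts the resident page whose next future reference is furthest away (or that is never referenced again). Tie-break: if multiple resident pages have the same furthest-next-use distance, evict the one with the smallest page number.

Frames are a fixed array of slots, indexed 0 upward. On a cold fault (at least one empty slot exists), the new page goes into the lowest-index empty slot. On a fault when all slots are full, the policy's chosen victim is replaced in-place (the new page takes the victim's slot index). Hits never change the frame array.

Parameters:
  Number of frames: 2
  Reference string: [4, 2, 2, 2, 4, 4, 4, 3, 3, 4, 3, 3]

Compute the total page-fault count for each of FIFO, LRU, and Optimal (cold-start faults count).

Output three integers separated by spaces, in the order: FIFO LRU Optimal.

--- FIFO ---
  step 0: ref 4 -> FAULT, frames=[4,-] (faults so far: 1)
  step 1: ref 2 -> FAULT, frames=[4,2] (faults so far: 2)
  step 2: ref 2 -> HIT, frames=[4,2] (faults so far: 2)
  step 3: ref 2 -> HIT, frames=[4,2] (faults so far: 2)
  step 4: ref 4 -> HIT, frames=[4,2] (faults so far: 2)
  step 5: ref 4 -> HIT, frames=[4,2] (faults so far: 2)
  step 6: ref 4 -> HIT, frames=[4,2] (faults so far: 2)
  step 7: ref 3 -> FAULT, evict 4, frames=[3,2] (faults so far: 3)
  step 8: ref 3 -> HIT, frames=[3,2] (faults so far: 3)
  step 9: ref 4 -> FAULT, evict 2, frames=[3,4] (faults so far: 4)
  step 10: ref 3 -> HIT, frames=[3,4] (faults so far: 4)
  step 11: ref 3 -> HIT, frames=[3,4] (faults so far: 4)
  FIFO total faults: 4
--- LRU ---
  step 0: ref 4 -> FAULT, frames=[4,-] (faults so far: 1)
  step 1: ref 2 -> FAULT, frames=[4,2] (faults so far: 2)
  step 2: ref 2 -> HIT, frames=[4,2] (faults so far: 2)
  step 3: ref 2 -> HIT, frames=[4,2] (faults so far: 2)
  step 4: ref 4 -> HIT, frames=[4,2] (faults so far: 2)
  step 5: ref 4 -> HIT, frames=[4,2] (faults so far: 2)
  step 6: ref 4 -> HIT, frames=[4,2] (faults so far: 2)
  step 7: ref 3 -> FAULT, evict 2, frames=[4,3] (faults so far: 3)
  step 8: ref 3 -> HIT, frames=[4,3] (faults so far: 3)
  step 9: ref 4 -> HIT, frames=[4,3] (faults so far: 3)
  step 10: ref 3 -> HIT, frames=[4,3] (faults so far: 3)
  step 11: ref 3 -> HIT, frames=[4,3] (faults so far: 3)
  LRU total faults: 3
--- Optimal ---
  step 0: ref 4 -> FAULT, frames=[4,-] (faults so far: 1)
  step 1: ref 2 -> FAULT, frames=[4,2] (faults so far: 2)
  step 2: ref 2 -> HIT, frames=[4,2] (faults so far: 2)
  step 3: ref 2 -> HIT, frames=[4,2] (faults so far: 2)
  step 4: ref 4 -> HIT, frames=[4,2] (faults so far: 2)
  step 5: ref 4 -> HIT, frames=[4,2] (faults so far: 2)
  step 6: ref 4 -> HIT, frames=[4,2] (faults so far: 2)
  step 7: ref 3 -> FAULT, evict 2, frames=[4,3] (faults so far: 3)
  step 8: ref 3 -> HIT, frames=[4,3] (faults so far: 3)
  step 9: ref 4 -> HIT, frames=[4,3] (faults so far: 3)
  step 10: ref 3 -> HIT, frames=[4,3] (faults so far: 3)
  step 11: ref 3 -> HIT, frames=[4,3] (faults so far: 3)
  Optimal total faults: 3

Answer: 4 3 3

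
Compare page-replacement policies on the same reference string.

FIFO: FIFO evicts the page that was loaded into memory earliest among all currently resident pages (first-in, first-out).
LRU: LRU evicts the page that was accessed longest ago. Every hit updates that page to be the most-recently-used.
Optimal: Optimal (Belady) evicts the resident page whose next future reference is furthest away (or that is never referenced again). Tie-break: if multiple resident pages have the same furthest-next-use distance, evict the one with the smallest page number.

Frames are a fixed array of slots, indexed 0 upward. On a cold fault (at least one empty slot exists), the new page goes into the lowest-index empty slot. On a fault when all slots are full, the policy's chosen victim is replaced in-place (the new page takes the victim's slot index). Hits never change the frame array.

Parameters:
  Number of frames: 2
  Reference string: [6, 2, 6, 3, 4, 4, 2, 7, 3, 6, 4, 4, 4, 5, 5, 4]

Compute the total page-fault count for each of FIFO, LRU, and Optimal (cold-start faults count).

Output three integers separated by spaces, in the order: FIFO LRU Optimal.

Answer: 10 10 8

Derivation:
--- FIFO ---
  step 0: ref 6 -> FAULT, frames=[6,-] (faults so far: 1)
  step 1: ref 2 -> FAULT, frames=[6,2] (faults so far: 2)
  step 2: ref 6 -> HIT, frames=[6,2] (faults so far: 2)
  step 3: ref 3 -> FAULT, evict 6, frames=[3,2] (faults so far: 3)
  step 4: ref 4 -> FAULT, evict 2, frames=[3,4] (faults so far: 4)
  step 5: ref 4 -> HIT, frames=[3,4] (faults so far: 4)
  step 6: ref 2 -> FAULT, evict 3, frames=[2,4] (faults so far: 5)
  step 7: ref 7 -> FAULT, evict 4, frames=[2,7] (faults so far: 6)
  step 8: ref 3 -> FAULT, evict 2, frames=[3,7] (faults so far: 7)
  step 9: ref 6 -> FAULT, evict 7, frames=[3,6] (faults so far: 8)
  step 10: ref 4 -> FAULT, evict 3, frames=[4,6] (faults so far: 9)
  step 11: ref 4 -> HIT, frames=[4,6] (faults so far: 9)
  step 12: ref 4 -> HIT, frames=[4,6] (faults so far: 9)
  step 13: ref 5 -> FAULT, evict 6, frames=[4,5] (faults so far: 10)
  step 14: ref 5 -> HIT, frames=[4,5] (faults so far: 10)
  step 15: ref 4 -> HIT, frames=[4,5] (faults so far: 10)
  FIFO total faults: 10
--- LRU ---
  step 0: ref 6 -> FAULT, frames=[6,-] (faults so far: 1)
  step 1: ref 2 -> FAULT, frames=[6,2] (faults so far: 2)
  step 2: ref 6 -> HIT, frames=[6,2] (faults so far: 2)
  step 3: ref 3 -> FAULT, evict 2, frames=[6,3] (faults so far: 3)
  step 4: ref 4 -> FAULT, evict 6, frames=[4,3] (faults so far: 4)
  step 5: ref 4 -> HIT, frames=[4,3] (faults so far: 4)
  step 6: ref 2 -> FAULT, evict 3, frames=[4,2] (faults so far: 5)
  step 7: ref 7 -> FAULT, evict 4, frames=[7,2] (faults so far: 6)
  step 8: ref 3 -> FAULT, evict 2, frames=[7,3] (faults so far: 7)
  step 9: ref 6 -> FAULT, evict 7, frames=[6,3] (faults so far: 8)
  step 10: ref 4 -> FAULT, evict 3, frames=[6,4] (faults so far: 9)
  step 11: ref 4 -> HIT, frames=[6,4] (faults so far: 9)
  step 12: ref 4 -> HIT, frames=[6,4] (faults so far: 9)
  step 13: ref 5 -> FAULT, evict 6, frames=[5,4] (faults so far: 10)
  step 14: ref 5 -> HIT, frames=[5,4] (faults so far: 10)
  step 15: ref 4 -> HIT, frames=[5,4] (faults so far: 10)
  LRU total faults: 10
--- Optimal ---
  step 0: ref 6 -> FAULT, frames=[6,-] (faults so far: 1)
  step 1: ref 2 -> FAULT, frames=[6,2] (faults so far: 2)
  step 2: ref 6 -> HIT, frames=[6,2] (faults so far: 2)
  step 3: ref 3 -> FAULT, evict 6, frames=[3,2] (faults so far: 3)
  step 4: ref 4 -> FAULT, evict 3, frames=[4,2] (faults so far: 4)
  step 5: ref 4 -> HIT, frames=[4,2] (faults so far: 4)
  step 6: ref 2 -> HIT, frames=[4,2] (faults so far: 4)
  step 7: ref 7 -> FAULT, evict 2, frames=[4,7] (faults so far: 5)
  step 8: ref 3 -> FAULT, evict 7, frames=[4,3] (faults so far: 6)
  step 9: ref 6 -> FAULT, evict 3, frames=[4,6] (faults so far: 7)
  step 10: ref 4 -> HIT, frames=[4,6] (faults so far: 7)
  step 11: ref 4 -> HIT, frames=[4,6] (faults so far: 7)
  step 12: ref 4 -> HIT, frames=[4,6] (faults so far: 7)
  step 13: ref 5 -> FAULT, evict 6, frames=[4,5] (faults so far: 8)
  step 14: ref 5 -> HIT, frames=[4,5] (faults so far: 8)
  step 15: ref 4 -> HIT, frames=[4,5] (faults so far: 8)
  Optimal total faults: 8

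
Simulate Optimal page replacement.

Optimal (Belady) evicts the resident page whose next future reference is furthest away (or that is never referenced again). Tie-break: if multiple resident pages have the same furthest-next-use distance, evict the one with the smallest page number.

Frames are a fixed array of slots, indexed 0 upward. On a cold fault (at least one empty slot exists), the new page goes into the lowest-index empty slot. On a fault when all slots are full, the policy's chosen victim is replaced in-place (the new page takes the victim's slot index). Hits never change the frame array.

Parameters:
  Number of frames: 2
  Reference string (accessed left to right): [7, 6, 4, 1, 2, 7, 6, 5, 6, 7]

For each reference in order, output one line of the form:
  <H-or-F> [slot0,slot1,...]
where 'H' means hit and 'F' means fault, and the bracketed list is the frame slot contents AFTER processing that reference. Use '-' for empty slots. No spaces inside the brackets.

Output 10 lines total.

F [7,-]
F [7,6]
F [7,4]
F [7,1]
F [7,2]
H [7,2]
F [7,6]
F [5,6]
H [5,6]
F [7,6]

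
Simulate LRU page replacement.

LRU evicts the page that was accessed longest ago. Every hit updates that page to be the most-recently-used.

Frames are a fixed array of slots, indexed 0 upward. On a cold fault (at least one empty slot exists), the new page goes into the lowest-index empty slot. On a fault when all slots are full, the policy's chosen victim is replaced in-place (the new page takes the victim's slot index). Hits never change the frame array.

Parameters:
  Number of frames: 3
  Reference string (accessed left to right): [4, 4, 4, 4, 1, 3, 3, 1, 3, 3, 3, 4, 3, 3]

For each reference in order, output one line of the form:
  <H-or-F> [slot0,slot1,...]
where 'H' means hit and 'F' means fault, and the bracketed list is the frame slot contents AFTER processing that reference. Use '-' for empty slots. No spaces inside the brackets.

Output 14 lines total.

F [4,-,-]
H [4,-,-]
H [4,-,-]
H [4,-,-]
F [4,1,-]
F [4,1,3]
H [4,1,3]
H [4,1,3]
H [4,1,3]
H [4,1,3]
H [4,1,3]
H [4,1,3]
H [4,1,3]
H [4,1,3]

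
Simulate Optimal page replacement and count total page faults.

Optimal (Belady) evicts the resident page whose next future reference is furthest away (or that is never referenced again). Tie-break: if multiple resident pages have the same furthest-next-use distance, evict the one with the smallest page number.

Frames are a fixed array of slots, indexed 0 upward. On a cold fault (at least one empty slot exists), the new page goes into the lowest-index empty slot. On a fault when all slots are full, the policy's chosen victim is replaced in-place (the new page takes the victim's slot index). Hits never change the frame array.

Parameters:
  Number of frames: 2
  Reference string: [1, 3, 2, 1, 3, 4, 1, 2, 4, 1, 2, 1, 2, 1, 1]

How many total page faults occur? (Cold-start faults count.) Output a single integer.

Step 0: ref 1 → FAULT, frames=[1,-]
Step 1: ref 3 → FAULT, frames=[1,3]
Step 2: ref 2 → FAULT (evict 3), frames=[1,2]
Step 3: ref 1 → HIT, frames=[1,2]
Step 4: ref 3 → FAULT (evict 2), frames=[1,3]
Step 5: ref 4 → FAULT (evict 3), frames=[1,4]
Step 6: ref 1 → HIT, frames=[1,4]
Step 7: ref 2 → FAULT (evict 1), frames=[2,4]
Step 8: ref 4 → HIT, frames=[2,4]
Step 9: ref 1 → FAULT (evict 4), frames=[2,1]
Step 10: ref 2 → HIT, frames=[2,1]
Step 11: ref 1 → HIT, frames=[2,1]
Step 12: ref 2 → HIT, frames=[2,1]
Step 13: ref 1 → HIT, frames=[2,1]
Step 14: ref 1 → HIT, frames=[2,1]
Total faults: 7

Answer: 7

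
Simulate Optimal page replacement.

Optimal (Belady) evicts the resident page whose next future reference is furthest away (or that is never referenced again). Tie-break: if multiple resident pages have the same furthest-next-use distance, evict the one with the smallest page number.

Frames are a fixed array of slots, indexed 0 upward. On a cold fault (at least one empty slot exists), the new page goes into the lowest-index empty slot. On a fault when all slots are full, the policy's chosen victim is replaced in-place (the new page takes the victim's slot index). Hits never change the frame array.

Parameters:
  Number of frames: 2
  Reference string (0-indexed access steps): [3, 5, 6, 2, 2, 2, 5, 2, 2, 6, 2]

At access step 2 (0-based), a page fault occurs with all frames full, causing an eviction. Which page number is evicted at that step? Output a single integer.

Answer: 3

Derivation:
Step 0: ref 3 -> FAULT, frames=[3,-]
Step 1: ref 5 -> FAULT, frames=[3,5]
Step 2: ref 6 -> FAULT, evict 3, frames=[6,5]
At step 2: evicted page 3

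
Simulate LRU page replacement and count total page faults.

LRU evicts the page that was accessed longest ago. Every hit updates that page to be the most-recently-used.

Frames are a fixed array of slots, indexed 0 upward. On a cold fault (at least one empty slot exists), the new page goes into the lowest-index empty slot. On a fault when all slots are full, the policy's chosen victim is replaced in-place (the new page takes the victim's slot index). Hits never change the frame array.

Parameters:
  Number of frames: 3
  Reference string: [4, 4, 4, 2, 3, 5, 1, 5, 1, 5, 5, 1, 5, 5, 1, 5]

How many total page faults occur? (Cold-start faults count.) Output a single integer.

Answer: 5

Derivation:
Step 0: ref 4 → FAULT, frames=[4,-,-]
Step 1: ref 4 → HIT, frames=[4,-,-]
Step 2: ref 4 → HIT, frames=[4,-,-]
Step 3: ref 2 → FAULT, frames=[4,2,-]
Step 4: ref 3 → FAULT, frames=[4,2,3]
Step 5: ref 5 → FAULT (evict 4), frames=[5,2,3]
Step 6: ref 1 → FAULT (evict 2), frames=[5,1,3]
Step 7: ref 5 → HIT, frames=[5,1,3]
Step 8: ref 1 → HIT, frames=[5,1,3]
Step 9: ref 5 → HIT, frames=[5,1,3]
Step 10: ref 5 → HIT, frames=[5,1,3]
Step 11: ref 1 → HIT, frames=[5,1,3]
Step 12: ref 5 → HIT, frames=[5,1,3]
Step 13: ref 5 → HIT, frames=[5,1,3]
Step 14: ref 1 → HIT, frames=[5,1,3]
Step 15: ref 5 → HIT, frames=[5,1,3]
Total faults: 5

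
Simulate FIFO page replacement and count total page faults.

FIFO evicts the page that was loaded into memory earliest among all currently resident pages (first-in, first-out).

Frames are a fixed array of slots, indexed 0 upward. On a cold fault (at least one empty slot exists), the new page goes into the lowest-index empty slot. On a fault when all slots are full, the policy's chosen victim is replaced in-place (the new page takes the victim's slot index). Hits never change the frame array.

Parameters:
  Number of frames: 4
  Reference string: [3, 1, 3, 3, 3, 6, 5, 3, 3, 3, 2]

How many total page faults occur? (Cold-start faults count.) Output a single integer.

Step 0: ref 3 → FAULT, frames=[3,-,-,-]
Step 1: ref 1 → FAULT, frames=[3,1,-,-]
Step 2: ref 3 → HIT, frames=[3,1,-,-]
Step 3: ref 3 → HIT, frames=[3,1,-,-]
Step 4: ref 3 → HIT, frames=[3,1,-,-]
Step 5: ref 6 → FAULT, frames=[3,1,6,-]
Step 6: ref 5 → FAULT, frames=[3,1,6,5]
Step 7: ref 3 → HIT, frames=[3,1,6,5]
Step 8: ref 3 → HIT, frames=[3,1,6,5]
Step 9: ref 3 → HIT, frames=[3,1,6,5]
Step 10: ref 2 → FAULT (evict 3), frames=[2,1,6,5]
Total faults: 5

Answer: 5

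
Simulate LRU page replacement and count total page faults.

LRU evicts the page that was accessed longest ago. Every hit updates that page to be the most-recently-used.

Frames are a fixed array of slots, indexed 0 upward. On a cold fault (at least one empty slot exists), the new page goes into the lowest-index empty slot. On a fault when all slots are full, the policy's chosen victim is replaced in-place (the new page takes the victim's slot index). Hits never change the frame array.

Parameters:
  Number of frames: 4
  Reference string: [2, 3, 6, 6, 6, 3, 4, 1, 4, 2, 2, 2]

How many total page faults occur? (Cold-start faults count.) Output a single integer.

Step 0: ref 2 → FAULT, frames=[2,-,-,-]
Step 1: ref 3 → FAULT, frames=[2,3,-,-]
Step 2: ref 6 → FAULT, frames=[2,3,6,-]
Step 3: ref 6 → HIT, frames=[2,3,6,-]
Step 4: ref 6 → HIT, frames=[2,3,6,-]
Step 5: ref 3 → HIT, frames=[2,3,6,-]
Step 6: ref 4 → FAULT, frames=[2,3,6,4]
Step 7: ref 1 → FAULT (evict 2), frames=[1,3,6,4]
Step 8: ref 4 → HIT, frames=[1,3,6,4]
Step 9: ref 2 → FAULT (evict 6), frames=[1,3,2,4]
Step 10: ref 2 → HIT, frames=[1,3,2,4]
Step 11: ref 2 → HIT, frames=[1,3,2,4]
Total faults: 6

Answer: 6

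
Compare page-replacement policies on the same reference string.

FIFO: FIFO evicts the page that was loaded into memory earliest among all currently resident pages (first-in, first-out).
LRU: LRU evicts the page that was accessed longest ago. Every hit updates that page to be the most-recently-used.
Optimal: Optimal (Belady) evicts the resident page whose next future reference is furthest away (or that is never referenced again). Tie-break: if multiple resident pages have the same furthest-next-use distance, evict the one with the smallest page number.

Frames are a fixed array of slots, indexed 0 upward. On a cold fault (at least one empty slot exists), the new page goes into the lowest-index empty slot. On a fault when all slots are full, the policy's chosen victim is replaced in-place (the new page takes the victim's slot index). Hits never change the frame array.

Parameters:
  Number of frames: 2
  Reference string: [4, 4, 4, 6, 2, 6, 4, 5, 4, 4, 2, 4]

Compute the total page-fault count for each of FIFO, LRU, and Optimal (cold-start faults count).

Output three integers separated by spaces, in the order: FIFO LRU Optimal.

--- FIFO ---
  step 0: ref 4 -> FAULT, frames=[4,-] (faults so far: 1)
  step 1: ref 4 -> HIT, frames=[4,-] (faults so far: 1)
  step 2: ref 4 -> HIT, frames=[4,-] (faults so far: 1)
  step 3: ref 6 -> FAULT, frames=[4,6] (faults so far: 2)
  step 4: ref 2 -> FAULT, evict 4, frames=[2,6] (faults so far: 3)
  step 5: ref 6 -> HIT, frames=[2,6] (faults so far: 3)
  step 6: ref 4 -> FAULT, evict 6, frames=[2,4] (faults so far: 4)
  step 7: ref 5 -> FAULT, evict 2, frames=[5,4] (faults so far: 5)
  step 8: ref 4 -> HIT, frames=[5,4] (faults so far: 5)
  step 9: ref 4 -> HIT, frames=[5,4] (faults so far: 5)
  step 10: ref 2 -> FAULT, evict 4, frames=[5,2] (faults so far: 6)
  step 11: ref 4 -> FAULT, evict 5, frames=[4,2] (faults so far: 7)
  FIFO total faults: 7
--- LRU ---
  step 0: ref 4 -> FAULT, frames=[4,-] (faults so far: 1)
  step 1: ref 4 -> HIT, frames=[4,-] (faults so far: 1)
  step 2: ref 4 -> HIT, frames=[4,-] (faults so far: 1)
  step 3: ref 6 -> FAULT, frames=[4,6] (faults so far: 2)
  step 4: ref 2 -> FAULT, evict 4, frames=[2,6] (faults so far: 3)
  step 5: ref 6 -> HIT, frames=[2,6] (faults so far: 3)
  step 6: ref 4 -> FAULT, evict 2, frames=[4,6] (faults so far: 4)
  step 7: ref 5 -> FAULT, evict 6, frames=[4,5] (faults so far: 5)
  step 8: ref 4 -> HIT, frames=[4,5] (faults so far: 5)
  step 9: ref 4 -> HIT, frames=[4,5] (faults so far: 5)
  step 10: ref 2 -> FAULT, evict 5, frames=[4,2] (faults so far: 6)
  step 11: ref 4 -> HIT, frames=[4,2] (faults so far: 6)
  LRU total faults: 6
--- Optimal ---
  step 0: ref 4 -> FAULT, frames=[4,-] (faults so far: 1)
  step 1: ref 4 -> HIT, frames=[4,-] (faults so far: 1)
  step 2: ref 4 -> HIT, frames=[4,-] (faults so far: 1)
  step 3: ref 6 -> FAULT, frames=[4,6] (faults so far: 2)
  step 4: ref 2 -> FAULT, evict 4, frames=[2,6] (faults so far: 3)
  step 5: ref 6 -> HIT, frames=[2,6] (faults so far: 3)
  step 6: ref 4 -> FAULT, evict 6, frames=[2,4] (faults so far: 4)
  step 7: ref 5 -> FAULT, evict 2, frames=[5,4] (faults so far: 5)
  step 8: ref 4 -> HIT, frames=[5,4] (faults so far: 5)
  step 9: ref 4 -> HIT, frames=[5,4] (faults so far: 5)
  step 10: ref 2 -> FAULT, evict 5, frames=[2,4] (faults so far: 6)
  step 11: ref 4 -> HIT, frames=[2,4] (faults so far: 6)
  Optimal total faults: 6

Answer: 7 6 6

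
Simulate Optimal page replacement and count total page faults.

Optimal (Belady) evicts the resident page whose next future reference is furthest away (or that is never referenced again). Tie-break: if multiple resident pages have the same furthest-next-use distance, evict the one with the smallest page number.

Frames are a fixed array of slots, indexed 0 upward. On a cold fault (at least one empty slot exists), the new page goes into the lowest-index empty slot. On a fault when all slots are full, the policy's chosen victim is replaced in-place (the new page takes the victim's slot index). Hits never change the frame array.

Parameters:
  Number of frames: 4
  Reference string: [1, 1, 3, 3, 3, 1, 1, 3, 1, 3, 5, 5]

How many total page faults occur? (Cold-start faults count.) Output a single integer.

Answer: 3

Derivation:
Step 0: ref 1 → FAULT, frames=[1,-,-,-]
Step 1: ref 1 → HIT, frames=[1,-,-,-]
Step 2: ref 3 → FAULT, frames=[1,3,-,-]
Step 3: ref 3 → HIT, frames=[1,3,-,-]
Step 4: ref 3 → HIT, frames=[1,3,-,-]
Step 5: ref 1 → HIT, frames=[1,3,-,-]
Step 6: ref 1 → HIT, frames=[1,3,-,-]
Step 7: ref 3 → HIT, frames=[1,3,-,-]
Step 8: ref 1 → HIT, frames=[1,3,-,-]
Step 9: ref 3 → HIT, frames=[1,3,-,-]
Step 10: ref 5 → FAULT, frames=[1,3,5,-]
Step 11: ref 5 → HIT, frames=[1,3,5,-]
Total faults: 3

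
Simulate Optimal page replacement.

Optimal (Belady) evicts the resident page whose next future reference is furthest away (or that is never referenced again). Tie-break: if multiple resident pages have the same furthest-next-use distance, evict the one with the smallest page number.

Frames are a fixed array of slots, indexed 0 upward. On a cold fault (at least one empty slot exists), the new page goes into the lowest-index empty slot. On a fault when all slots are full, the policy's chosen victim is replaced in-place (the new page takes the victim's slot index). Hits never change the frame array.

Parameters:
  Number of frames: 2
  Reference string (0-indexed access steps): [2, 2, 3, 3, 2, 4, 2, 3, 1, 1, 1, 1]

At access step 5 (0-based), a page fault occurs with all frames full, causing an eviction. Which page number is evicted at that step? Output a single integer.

Answer: 3

Derivation:
Step 0: ref 2 -> FAULT, frames=[2,-]
Step 1: ref 2 -> HIT, frames=[2,-]
Step 2: ref 3 -> FAULT, frames=[2,3]
Step 3: ref 3 -> HIT, frames=[2,3]
Step 4: ref 2 -> HIT, frames=[2,3]
Step 5: ref 4 -> FAULT, evict 3, frames=[2,4]
At step 5: evicted page 3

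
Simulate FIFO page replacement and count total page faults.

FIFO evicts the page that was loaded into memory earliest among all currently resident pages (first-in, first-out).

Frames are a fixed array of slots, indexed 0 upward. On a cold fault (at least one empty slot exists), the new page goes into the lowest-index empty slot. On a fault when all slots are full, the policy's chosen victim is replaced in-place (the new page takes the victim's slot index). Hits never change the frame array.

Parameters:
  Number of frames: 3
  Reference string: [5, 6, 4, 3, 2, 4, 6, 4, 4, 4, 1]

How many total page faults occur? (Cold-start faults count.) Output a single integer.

Answer: 8

Derivation:
Step 0: ref 5 → FAULT, frames=[5,-,-]
Step 1: ref 6 → FAULT, frames=[5,6,-]
Step 2: ref 4 → FAULT, frames=[5,6,4]
Step 3: ref 3 → FAULT (evict 5), frames=[3,6,4]
Step 4: ref 2 → FAULT (evict 6), frames=[3,2,4]
Step 5: ref 4 → HIT, frames=[3,2,4]
Step 6: ref 6 → FAULT (evict 4), frames=[3,2,6]
Step 7: ref 4 → FAULT (evict 3), frames=[4,2,6]
Step 8: ref 4 → HIT, frames=[4,2,6]
Step 9: ref 4 → HIT, frames=[4,2,6]
Step 10: ref 1 → FAULT (evict 2), frames=[4,1,6]
Total faults: 8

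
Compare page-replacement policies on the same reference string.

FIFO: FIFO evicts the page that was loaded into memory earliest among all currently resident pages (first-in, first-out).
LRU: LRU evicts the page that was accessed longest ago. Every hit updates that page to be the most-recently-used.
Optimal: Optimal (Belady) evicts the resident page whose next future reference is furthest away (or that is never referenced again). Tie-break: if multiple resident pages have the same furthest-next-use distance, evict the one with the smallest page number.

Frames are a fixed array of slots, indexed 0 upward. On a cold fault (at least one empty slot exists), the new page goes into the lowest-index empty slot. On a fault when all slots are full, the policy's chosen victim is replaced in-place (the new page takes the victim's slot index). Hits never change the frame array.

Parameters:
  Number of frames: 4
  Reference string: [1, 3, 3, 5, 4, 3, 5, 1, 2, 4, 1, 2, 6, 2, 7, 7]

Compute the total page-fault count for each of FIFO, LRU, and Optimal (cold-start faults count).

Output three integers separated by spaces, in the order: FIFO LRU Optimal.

--- FIFO ---
  step 0: ref 1 -> FAULT, frames=[1,-,-,-] (faults so far: 1)
  step 1: ref 3 -> FAULT, frames=[1,3,-,-] (faults so far: 2)
  step 2: ref 3 -> HIT, frames=[1,3,-,-] (faults so far: 2)
  step 3: ref 5 -> FAULT, frames=[1,3,5,-] (faults so far: 3)
  step 4: ref 4 -> FAULT, frames=[1,3,5,4] (faults so far: 4)
  step 5: ref 3 -> HIT, frames=[1,3,5,4] (faults so far: 4)
  step 6: ref 5 -> HIT, frames=[1,3,5,4] (faults so far: 4)
  step 7: ref 1 -> HIT, frames=[1,3,5,4] (faults so far: 4)
  step 8: ref 2 -> FAULT, evict 1, frames=[2,3,5,4] (faults so far: 5)
  step 9: ref 4 -> HIT, frames=[2,3,5,4] (faults so far: 5)
  step 10: ref 1 -> FAULT, evict 3, frames=[2,1,5,4] (faults so far: 6)
  step 11: ref 2 -> HIT, frames=[2,1,5,4] (faults so far: 6)
  step 12: ref 6 -> FAULT, evict 5, frames=[2,1,6,4] (faults so far: 7)
  step 13: ref 2 -> HIT, frames=[2,1,6,4] (faults so far: 7)
  step 14: ref 7 -> FAULT, evict 4, frames=[2,1,6,7] (faults so far: 8)
  step 15: ref 7 -> HIT, frames=[2,1,6,7] (faults so far: 8)
  FIFO total faults: 8
--- LRU ---
  step 0: ref 1 -> FAULT, frames=[1,-,-,-] (faults so far: 1)
  step 1: ref 3 -> FAULT, frames=[1,3,-,-] (faults so far: 2)
  step 2: ref 3 -> HIT, frames=[1,3,-,-] (faults so far: 2)
  step 3: ref 5 -> FAULT, frames=[1,3,5,-] (faults so far: 3)
  step 4: ref 4 -> FAULT, frames=[1,3,5,4] (faults so far: 4)
  step 5: ref 3 -> HIT, frames=[1,3,5,4] (faults so far: 4)
  step 6: ref 5 -> HIT, frames=[1,3,5,4] (faults so far: 4)
  step 7: ref 1 -> HIT, frames=[1,3,5,4] (faults so far: 4)
  step 8: ref 2 -> FAULT, evict 4, frames=[1,3,5,2] (faults so far: 5)
  step 9: ref 4 -> FAULT, evict 3, frames=[1,4,5,2] (faults so far: 6)
  step 10: ref 1 -> HIT, frames=[1,4,5,2] (faults so far: 6)
  step 11: ref 2 -> HIT, frames=[1,4,5,2] (faults so far: 6)
  step 12: ref 6 -> FAULT, evict 5, frames=[1,4,6,2] (faults so far: 7)
  step 13: ref 2 -> HIT, frames=[1,4,6,2] (faults so far: 7)
  step 14: ref 7 -> FAULT, evict 4, frames=[1,7,6,2] (faults so far: 8)
  step 15: ref 7 -> HIT, frames=[1,7,6,2] (faults so far: 8)
  LRU total faults: 8
--- Optimal ---
  step 0: ref 1 -> FAULT, frames=[1,-,-,-] (faults so far: 1)
  step 1: ref 3 -> FAULT, frames=[1,3,-,-] (faults so far: 2)
  step 2: ref 3 -> HIT, frames=[1,3,-,-] (faults so far: 2)
  step 3: ref 5 -> FAULT, frames=[1,3,5,-] (faults so far: 3)
  step 4: ref 4 -> FAULT, frames=[1,3,5,4] (faults so far: 4)
  step 5: ref 3 -> HIT, frames=[1,3,5,4] (faults so far: 4)
  step 6: ref 5 -> HIT, frames=[1,3,5,4] (faults so far: 4)
  step 7: ref 1 -> HIT, frames=[1,3,5,4] (faults so far: 4)
  step 8: ref 2 -> FAULT, evict 3, frames=[1,2,5,4] (faults so far: 5)
  step 9: ref 4 -> HIT, frames=[1,2,5,4] (faults so far: 5)
  step 10: ref 1 -> HIT, frames=[1,2,5,4] (faults so far: 5)
  step 11: ref 2 -> HIT, frames=[1,2,5,4] (faults so far: 5)
  step 12: ref 6 -> FAULT, evict 1, frames=[6,2,5,4] (faults so far: 6)
  step 13: ref 2 -> HIT, frames=[6,2,5,4] (faults so far: 6)
  step 14: ref 7 -> FAULT, evict 2, frames=[6,7,5,4] (faults so far: 7)
  step 15: ref 7 -> HIT, frames=[6,7,5,4] (faults so far: 7)
  Optimal total faults: 7

Answer: 8 8 7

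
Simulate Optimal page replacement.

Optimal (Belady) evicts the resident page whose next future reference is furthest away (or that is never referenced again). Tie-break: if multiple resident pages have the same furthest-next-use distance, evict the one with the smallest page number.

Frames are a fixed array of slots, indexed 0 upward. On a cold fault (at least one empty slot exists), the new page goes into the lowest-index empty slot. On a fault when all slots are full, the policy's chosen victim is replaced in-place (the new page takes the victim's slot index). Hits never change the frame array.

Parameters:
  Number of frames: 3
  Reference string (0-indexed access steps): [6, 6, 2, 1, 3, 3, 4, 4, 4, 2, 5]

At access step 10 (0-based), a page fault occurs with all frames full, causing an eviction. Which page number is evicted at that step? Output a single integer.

Step 0: ref 6 -> FAULT, frames=[6,-,-]
Step 1: ref 6 -> HIT, frames=[6,-,-]
Step 2: ref 2 -> FAULT, frames=[6,2,-]
Step 3: ref 1 -> FAULT, frames=[6,2,1]
Step 4: ref 3 -> FAULT, evict 1, frames=[6,2,3]
Step 5: ref 3 -> HIT, frames=[6,2,3]
Step 6: ref 4 -> FAULT, evict 3, frames=[6,2,4]
Step 7: ref 4 -> HIT, frames=[6,2,4]
Step 8: ref 4 -> HIT, frames=[6,2,4]
Step 9: ref 2 -> HIT, frames=[6,2,4]
Step 10: ref 5 -> FAULT, evict 2, frames=[6,5,4]
At step 10: evicted page 2

Answer: 2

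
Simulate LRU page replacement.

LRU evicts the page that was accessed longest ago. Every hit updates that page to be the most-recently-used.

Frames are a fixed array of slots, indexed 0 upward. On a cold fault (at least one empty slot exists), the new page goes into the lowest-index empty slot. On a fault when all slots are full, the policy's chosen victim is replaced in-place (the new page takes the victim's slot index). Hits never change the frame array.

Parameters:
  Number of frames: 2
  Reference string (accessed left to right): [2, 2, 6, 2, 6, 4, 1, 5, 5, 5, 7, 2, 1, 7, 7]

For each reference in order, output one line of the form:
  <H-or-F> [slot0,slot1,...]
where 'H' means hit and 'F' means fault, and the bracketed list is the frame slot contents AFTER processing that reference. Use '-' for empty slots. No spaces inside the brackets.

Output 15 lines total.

F [2,-]
H [2,-]
F [2,6]
H [2,6]
H [2,6]
F [4,6]
F [4,1]
F [5,1]
H [5,1]
H [5,1]
F [5,7]
F [2,7]
F [2,1]
F [7,1]
H [7,1]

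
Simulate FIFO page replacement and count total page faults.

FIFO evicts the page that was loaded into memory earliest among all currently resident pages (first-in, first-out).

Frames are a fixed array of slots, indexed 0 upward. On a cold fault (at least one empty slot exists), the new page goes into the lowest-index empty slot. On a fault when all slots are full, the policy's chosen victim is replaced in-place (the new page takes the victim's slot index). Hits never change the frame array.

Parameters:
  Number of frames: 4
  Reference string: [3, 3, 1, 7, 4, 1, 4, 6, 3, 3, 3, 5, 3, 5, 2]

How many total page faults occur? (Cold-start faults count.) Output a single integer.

Answer: 8

Derivation:
Step 0: ref 3 → FAULT, frames=[3,-,-,-]
Step 1: ref 3 → HIT, frames=[3,-,-,-]
Step 2: ref 1 → FAULT, frames=[3,1,-,-]
Step 3: ref 7 → FAULT, frames=[3,1,7,-]
Step 4: ref 4 → FAULT, frames=[3,1,7,4]
Step 5: ref 1 → HIT, frames=[3,1,7,4]
Step 6: ref 4 → HIT, frames=[3,1,7,4]
Step 7: ref 6 → FAULT (evict 3), frames=[6,1,7,4]
Step 8: ref 3 → FAULT (evict 1), frames=[6,3,7,4]
Step 9: ref 3 → HIT, frames=[6,3,7,4]
Step 10: ref 3 → HIT, frames=[6,3,7,4]
Step 11: ref 5 → FAULT (evict 7), frames=[6,3,5,4]
Step 12: ref 3 → HIT, frames=[6,3,5,4]
Step 13: ref 5 → HIT, frames=[6,3,5,4]
Step 14: ref 2 → FAULT (evict 4), frames=[6,3,5,2]
Total faults: 8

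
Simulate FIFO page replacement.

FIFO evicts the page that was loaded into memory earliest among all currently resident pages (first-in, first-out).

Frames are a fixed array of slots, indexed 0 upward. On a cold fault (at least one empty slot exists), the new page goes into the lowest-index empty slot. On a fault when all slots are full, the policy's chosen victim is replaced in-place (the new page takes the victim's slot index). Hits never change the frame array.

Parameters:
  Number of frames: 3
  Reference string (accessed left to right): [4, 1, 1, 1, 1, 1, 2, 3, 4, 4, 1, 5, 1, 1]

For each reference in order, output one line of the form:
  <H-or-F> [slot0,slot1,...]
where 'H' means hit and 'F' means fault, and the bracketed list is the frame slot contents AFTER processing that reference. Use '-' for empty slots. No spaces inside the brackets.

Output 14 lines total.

F [4,-,-]
F [4,1,-]
H [4,1,-]
H [4,1,-]
H [4,1,-]
H [4,1,-]
F [4,1,2]
F [3,1,2]
F [3,4,2]
H [3,4,2]
F [3,4,1]
F [5,4,1]
H [5,4,1]
H [5,4,1]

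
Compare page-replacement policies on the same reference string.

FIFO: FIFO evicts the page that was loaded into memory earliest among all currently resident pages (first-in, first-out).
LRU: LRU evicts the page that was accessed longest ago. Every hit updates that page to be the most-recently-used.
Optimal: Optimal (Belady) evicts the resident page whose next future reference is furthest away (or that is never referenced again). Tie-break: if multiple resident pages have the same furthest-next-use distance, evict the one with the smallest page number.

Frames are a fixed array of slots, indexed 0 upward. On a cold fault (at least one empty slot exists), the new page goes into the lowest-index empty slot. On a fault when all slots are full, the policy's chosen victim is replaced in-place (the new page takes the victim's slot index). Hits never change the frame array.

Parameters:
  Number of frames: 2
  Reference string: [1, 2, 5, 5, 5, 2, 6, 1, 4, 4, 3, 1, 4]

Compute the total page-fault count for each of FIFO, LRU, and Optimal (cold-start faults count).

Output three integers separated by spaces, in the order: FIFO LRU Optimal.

--- FIFO ---
  step 0: ref 1 -> FAULT, frames=[1,-] (faults so far: 1)
  step 1: ref 2 -> FAULT, frames=[1,2] (faults so far: 2)
  step 2: ref 5 -> FAULT, evict 1, frames=[5,2] (faults so far: 3)
  step 3: ref 5 -> HIT, frames=[5,2] (faults so far: 3)
  step 4: ref 5 -> HIT, frames=[5,2] (faults so far: 3)
  step 5: ref 2 -> HIT, frames=[5,2] (faults so far: 3)
  step 6: ref 6 -> FAULT, evict 2, frames=[5,6] (faults so far: 4)
  step 7: ref 1 -> FAULT, evict 5, frames=[1,6] (faults so far: 5)
  step 8: ref 4 -> FAULT, evict 6, frames=[1,4] (faults so far: 6)
  step 9: ref 4 -> HIT, frames=[1,4] (faults so far: 6)
  step 10: ref 3 -> FAULT, evict 1, frames=[3,4] (faults so far: 7)
  step 11: ref 1 -> FAULT, evict 4, frames=[3,1] (faults so far: 8)
  step 12: ref 4 -> FAULT, evict 3, frames=[4,1] (faults so far: 9)
  FIFO total faults: 9
--- LRU ---
  step 0: ref 1 -> FAULT, frames=[1,-] (faults so far: 1)
  step 1: ref 2 -> FAULT, frames=[1,2] (faults so far: 2)
  step 2: ref 5 -> FAULT, evict 1, frames=[5,2] (faults so far: 3)
  step 3: ref 5 -> HIT, frames=[5,2] (faults so far: 3)
  step 4: ref 5 -> HIT, frames=[5,2] (faults so far: 3)
  step 5: ref 2 -> HIT, frames=[5,2] (faults so far: 3)
  step 6: ref 6 -> FAULT, evict 5, frames=[6,2] (faults so far: 4)
  step 7: ref 1 -> FAULT, evict 2, frames=[6,1] (faults so far: 5)
  step 8: ref 4 -> FAULT, evict 6, frames=[4,1] (faults so far: 6)
  step 9: ref 4 -> HIT, frames=[4,1] (faults so far: 6)
  step 10: ref 3 -> FAULT, evict 1, frames=[4,3] (faults so far: 7)
  step 11: ref 1 -> FAULT, evict 4, frames=[1,3] (faults so far: 8)
  step 12: ref 4 -> FAULT, evict 3, frames=[1,4] (faults so far: 9)
  LRU total faults: 9
--- Optimal ---
  step 0: ref 1 -> FAULT, frames=[1,-] (faults so far: 1)
  step 1: ref 2 -> FAULT, frames=[1,2] (faults so far: 2)
  step 2: ref 5 -> FAULT, evict 1, frames=[5,2] (faults so far: 3)
  step 3: ref 5 -> HIT, frames=[5,2] (faults so far: 3)
  step 4: ref 5 -> HIT, frames=[5,2] (faults so far: 3)
  step 5: ref 2 -> HIT, frames=[5,2] (faults so far: 3)
  step 6: ref 6 -> FAULT, evict 2, frames=[5,6] (faults so far: 4)
  step 7: ref 1 -> FAULT, evict 5, frames=[1,6] (faults so far: 5)
  step 8: ref 4 -> FAULT, evict 6, frames=[1,4] (faults so far: 6)
  step 9: ref 4 -> HIT, frames=[1,4] (faults so far: 6)
  step 10: ref 3 -> FAULT, evict 4, frames=[1,3] (faults so far: 7)
  step 11: ref 1 -> HIT, frames=[1,3] (faults so far: 7)
  step 12: ref 4 -> FAULT, evict 1, frames=[4,3] (faults so far: 8)
  Optimal total faults: 8

Answer: 9 9 8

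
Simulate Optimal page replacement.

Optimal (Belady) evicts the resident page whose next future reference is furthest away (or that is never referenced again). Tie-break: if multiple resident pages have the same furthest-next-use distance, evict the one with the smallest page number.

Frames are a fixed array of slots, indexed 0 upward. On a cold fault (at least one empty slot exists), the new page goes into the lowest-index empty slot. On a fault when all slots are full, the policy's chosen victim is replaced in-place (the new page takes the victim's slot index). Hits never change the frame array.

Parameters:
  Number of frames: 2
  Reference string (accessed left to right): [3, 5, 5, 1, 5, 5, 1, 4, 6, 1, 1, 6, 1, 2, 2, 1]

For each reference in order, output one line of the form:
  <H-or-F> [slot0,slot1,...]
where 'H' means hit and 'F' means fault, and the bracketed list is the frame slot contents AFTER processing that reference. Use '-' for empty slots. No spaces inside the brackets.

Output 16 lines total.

F [3,-]
F [3,5]
H [3,5]
F [1,5]
H [1,5]
H [1,5]
H [1,5]
F [1,4]
F [1,6]
H [1,6]
H [1,6]
H [1,6]
H [1,6]
F [1,2]
H [1,2]
H [1,2]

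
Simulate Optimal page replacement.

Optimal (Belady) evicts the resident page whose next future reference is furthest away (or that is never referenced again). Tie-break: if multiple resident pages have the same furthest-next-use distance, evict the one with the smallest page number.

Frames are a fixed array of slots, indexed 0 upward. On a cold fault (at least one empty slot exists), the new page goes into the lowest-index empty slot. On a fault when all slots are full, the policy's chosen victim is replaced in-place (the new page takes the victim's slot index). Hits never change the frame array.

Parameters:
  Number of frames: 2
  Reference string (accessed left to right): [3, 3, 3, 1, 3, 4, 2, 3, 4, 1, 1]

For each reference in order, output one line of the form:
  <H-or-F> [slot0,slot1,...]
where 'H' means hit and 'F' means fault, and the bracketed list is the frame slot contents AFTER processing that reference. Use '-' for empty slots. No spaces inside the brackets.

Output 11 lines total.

F [3,-]
H [3,-]
H [3,-]
F [3,1]
H [3,1]
F [3,4]
F [3,2]
H [3,2]
F [3,4]
F [1,4]
H [1,4]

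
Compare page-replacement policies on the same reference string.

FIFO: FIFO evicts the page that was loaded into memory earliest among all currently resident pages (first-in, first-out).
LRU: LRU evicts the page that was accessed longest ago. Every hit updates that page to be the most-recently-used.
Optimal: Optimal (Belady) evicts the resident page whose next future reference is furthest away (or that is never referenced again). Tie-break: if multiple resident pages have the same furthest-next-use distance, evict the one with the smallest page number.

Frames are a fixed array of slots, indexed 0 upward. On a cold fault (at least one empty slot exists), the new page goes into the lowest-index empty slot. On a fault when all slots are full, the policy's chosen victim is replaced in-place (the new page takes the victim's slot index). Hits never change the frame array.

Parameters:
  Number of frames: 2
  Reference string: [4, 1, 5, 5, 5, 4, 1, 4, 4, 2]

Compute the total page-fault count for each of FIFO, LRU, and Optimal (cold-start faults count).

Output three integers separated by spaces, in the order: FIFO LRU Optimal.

Answer: 6 6 5

Derivation:
--- FIFO ---
  step 0: ref 4 -> FAULT, frames=[4,-] (faults so far: 1)
  step 1: ref 1 -> FAULT, frames=[4,1] (faults so far: 2)
  step 2: ref 5 -> FAULT, evict 4, frames=[5,1] (faults so far: 3)
  step 3: ref 5 -> HIT, frames=[5,1] (faults so far: 3)
  step 4: ref 5 -> HIT, frames=[5,1] (faults so far: 3)
  step 5: ref 4 -> FAULT, evict 1, frames=[5,4] (faults so far: 4)
  step 6: ref 1 -> FAULT, evict 5, frames=[1,4] (faults so far: 5)
  step 7: ref 4 -> HIT, frames=[1,4] (faults so far: 5)
  step 8: ref 4 -> HIT, frames=[1,4] (faults so far: 5)
  step 9: ref 2 -> FAULT, evict 4, frames=[1,2] (faults so far: 6)
  FIFO total faults: 6
--- LRU ---
  step 0: ref 4 -> FAULT, frames=[4,-] (faults so far: 1)
  step 1: ref 1 -> FAULT, frames=[4,1] (faults so far: 2)
  step 2: ref 5 -> FAULT, evict 4, frames=[5,1] (faults so far: 3)
  step 3: ref 5 -> HIT, frames=[5,1] (faults so far: 3)
  step 4: ref 5 -> HIT, frames=[5,1] (faults so far: 3)
  step 5: ref 4 -> FAULT, evict 1, frames=[5,4] (faults so far: 4)
  step 6: ref 1 -> FAULT, evict 5, frames=[1,4] (faults so far: 5)
  step 7: ref 4 -> HIT, frames=[1,4] (faults so far: 5)
  step 8: ref 4 -> HIT, frames=[1,4] (faults so far: 5)
  step 9: ref 2 -> FAULT, evict 1, frames=[2,4] (faults so far: 6)
  LRU total faults: 6
--- Optimal ---
  step 0: ref 4 -> FAULT, frames=[4,-] (faults so far: 1)
  step 1: ref 1 -> FAULT, frames=[4,1] (faults so far: 2)
  step 2: ref 5 -> FAULT, evict 1, frames=[4,5] (faults so far: 3)
  step 3: ref 5 -> HIT, frames=[4,5] (faults so far: 3)
  step 4: ref 5 -> HIT, frames=[4,5] (faults so far: 3)
  step 5: ref 4 -> HIT, frames=[4,5] (faults so far: 3)
  step 6: ref 1 -> FAULT, evict 5, frames=[4,1] (faults so far: 4)
  step 7: ref 4 -> HIT, frames=[4,1] (faults so far: 4)
  step 8: ref 4 -> HIT, frames=[4,1] (faults so far: 4)
  step 9: ref 2 -> FAULT, evict 1, frames=[4,2] (faults so far: 5)
  Optimal total faults: 5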